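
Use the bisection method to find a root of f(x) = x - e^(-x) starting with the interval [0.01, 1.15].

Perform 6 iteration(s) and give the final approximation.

f(x) = x - e^(-x)
Initial interval: [0.01, 1.15]

Iteration 1:
  c_1 = (0.010000 + 1.150000)/2 = 0.580000
  f(c_1) = f(0.580000) = 0.020102
  f(a) × f(c) < 0, new interval: [0.010000, 0.580000]
Iteration 2:
  c_2 = (0.010000 + 0.580000)/2 = 0.295000
  f(c_2) = f(0.295000) = -0.449532
  f(a) × f(c) ≥ 0, new interval: [0.295000, 0.580000]
Iteration 3:
  c_3 = (0.295000 + 0.580000)/2 = 0.437500
  f(c_3) = f(0.437500) = -0.208149
  f(a) × f(c) ≥ 0, new interval: [0.437500, 0.580000]
Iteration 4:
  c_4 = (0.437500 + 0.580000)/2 = 0.508750
  f(c_4) = f(0.508750) = -0.092497
  f(a) × f(c) ≥ 0, new interval: [0.508750, 0.580000]
Iteration 5:
  c_5 = (0.508750 + 0.580000)/2 = 0.544375
  f(c_5) = f(0.544375) = -0.035829
  f(a) × f(c) ≥ 0, new interval: [0.544375, 0.580000]
Iteration 6:
  c_6 = (0.544375 + 0.580000)/2 = 0.562188
  f(c_6) = f(0.562188) = -0.007773
  f(a) × f(c) ≥ 0, new interval: [0.562188, 0.580000]

After 6 iteration(s), the approximation is c_6 = 0.562188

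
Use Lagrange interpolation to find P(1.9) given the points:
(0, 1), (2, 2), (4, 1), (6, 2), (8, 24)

Lagrange interpolation formula:
P(x) = Σ yᵢ × Lᵢ(x)
where Lᵢ(x) = Π_{j≠i} (x - xⱼ)/(xᵢ - xⱼ)

L_0(1.9) = (1.9 - 2)/(0 - 2) × (1.9 - 4)/(0 - 4) × (1.9 - 6)/(0 - 6) × (1.9 - 8)/(0 - 8) = 0.013677
L_1(1.9) = (1.9 - 0)/(2 - 0) × (1.9 - 4)/(2 - 4) × (1.9 - 6)/(2 - 6) × (1.9 - 8)/(2 - 8) = 1.039478
L_2(1.9) = (1.9 - 0)/(4 - 0) × (1.9 - 2)/(4 - 2) × (1.9 - 6)/(4 - 6) × (1.9 - 8)/(4 - 8) = -0.074248
L_3(1.9) = (1.9 - 0)/(6 - 0) × (1.9 - 2)/(6 - 2) × (1.9 - 4)/(6 - 4) × (1.9 - 8)/(6 - 8) = 0.025353
L_4(1.9) = (1.9 - 0)/(8 - 0) × (1.9 - 2)/(8 - 2) × (1.9 - 4)/(8 - 4) × (1.9 - 6)/(8 - 6) = -0.004260

P(1.9) = 1×L_0(1.9) + 2×L_1(1.9) + 1×L_2(1.9) + 2×L_3(1.9) + 24×L_4(1.9)
P(1.9) = 1.966848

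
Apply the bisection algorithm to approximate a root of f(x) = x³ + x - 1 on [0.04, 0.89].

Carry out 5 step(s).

f(x) = x³ + x - 1
Initial interval: [0.04, 0.89]

Iteration 1:
  c_1 = (0.040000 + 0.890000)/2 = 0.465000
  f(c_1) = f(0.465000) = -0.434455
  f(a) × f(c) ≥ 0, new interval: [0.465000, 0.890000]
Iteration 2:
  c_2 = (0.465000 + 0.890000)/2 = 0.677500
  f(c_2) = f(0.677500) = -0.011523
  f(a) × f(c) ≥ 0, new interval: [0.677500, 0.890000]
Iteration 3:
  c_3 = (0.677500 + 0.890000)/2 = 0.783750
  f(c_3) = f(0.783750) = 0.265179
  f(a) × f(c) < 0, new interval: [0.677500, 0.783750]
Iteration 4:
  c_4 = (0.677500 + 0.783750)/2 = 0.730625
  f(c_4) = f(0.730625) = 0.120642
  f(a) × f(c) < 0, new interval: [0.677500, 0.730625]
Iteration 5:
  c_5 = (0.677500 + 0.730625)/2 = 0.704063
  f(c_5) = f(0.704063) = 0.053069
  f(a) × f(c) < 0, new interval: [0.677500, 0.704063]

After 5 iteration(s), the approximation is c_5 = 0.704063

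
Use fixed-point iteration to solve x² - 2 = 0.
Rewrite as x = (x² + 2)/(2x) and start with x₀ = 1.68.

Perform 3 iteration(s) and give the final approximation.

Equation: x² - 2 = 0
Fixed-point form: x = (x² + 2)/(2x)
x₀ = 1.68

x_1 = g(1.680000) = 1.435238
x_2 = g(1.435238) = 1.414368
x_3 = g(1.414368) = 1.414214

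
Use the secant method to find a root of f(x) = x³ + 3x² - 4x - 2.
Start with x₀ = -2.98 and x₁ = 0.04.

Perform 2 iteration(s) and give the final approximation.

f(x) = x³ + 3x² - 4x - 2
x₀ = -2.98, x₁ = 0.04

Secant formula: x_{n+1} = x_n - f(x_n)(x_n - x_{n-1})/(f(x_n) - f(x_{n-1}))

Iteration 1:
  f(-2.980000) = 10.097608
  f(0.040000) = -2.155136
  x_2 = 0.040000 - (-2.155136)×(0.040000 - (-2.980000))/(-2.155136 - 10.097608)
       = -0.491188
Iteration 2:
  f(0.040000) = -2.155136
  f(-0.491188) = 0.570042
  x_3 = -0.491188 - 0.570042×(-0.491188 - 0.040000)/(0.570042 - (-2.155136))
       = -0.380076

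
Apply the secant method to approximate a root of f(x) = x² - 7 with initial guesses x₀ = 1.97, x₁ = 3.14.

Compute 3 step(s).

f(x) = x² - 7
x₀ = 1.97, x₁ = 3.14

Secant formula: x_{n+1} = x_n - f(x_n)(x_n - x_{n-1})/(f(x_n) - f(x_{n-1}))

Iteration 1:
  f(1.970000) = -3.119100
  f(3.140000) = 2.859600
  x_2 = 3.140000 - 2.859600×(3.140000 - 1.970000)/(2.859600 - (-3.119100))
       = 2.580391
Iteration 2:
  f(3.140000) = 2.859600
  f(2.580391) = -0.341580
  x_3 = 2.580391 - (-0.341580)×(2.580391 - 3.140000)/(-0.341580 - 2.859600)
       = 2.640104
Iteration 3:
  f(2.580391) = -0.341580
  f(2.640104) = -0.029850
  x_4 = 2.640104 - (-0.029850)×(2.640104 - 2.580391)/(-0.029850 - (-0.341580))
       = 2.645822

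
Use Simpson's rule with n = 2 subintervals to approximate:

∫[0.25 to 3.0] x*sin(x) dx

f(x) = x*sin(x)
a = 0.25, b = 3.0, n = 2
h = (b - a)/n = 1.375000

Simpson's rule: (h/3)[f(x₀) + 4f(x₁) + 2f(x₂) + ... + f(xₙ)]

x_0 = 0.2500, f(x_0) = 0.061851, coefficient = 1
x_1 = 1.6250, f(x_1) = 1.622613, coefficient = 4
x_2 = 3.0000, f(x_2) = 0.423360, coefficient = 1

I ≈ (1.375000/3) × 6.975665 = 3.197180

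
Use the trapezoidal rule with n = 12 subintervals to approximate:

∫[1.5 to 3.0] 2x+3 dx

f(x) = 2x+3
a = 1.5, b = 3.0, n = 12
h = (b - a)/n = 0.125000

Trapezoidal rule: (h/2)[f(x₀) + 2f(x₁) + 2f(x₂) + ... + f(xₙ)]

x_0 = 1.5000, f(x_0) = 6.000000, coefficient = 1
x_1 = 1.6250, f(x_1) = 6.250000, coefficient = 2
x_2 = 1.7500, f(x_2) = 6.500000, coefficient = 2
x_3 = 1.8750, f(x_3) = 6.750000, coefficient = 2
x_4 = 2.0000, f(x_4) = 7.000000, coefficient = 2
x_5 = 2.1250, f(x_5) = 7.250000, coefficient = 2
x_6 = 2.2500, f(x_6) = 7.500000, coefficient = 2
x_7 = 2.3750, f(x_7) = 7.750000, coefficient = 2
x_8 = 2.5000, f(x_8) = 8.000000, coefficient = 2
x_9 = 2.6250, f(x_9) = 8.250000, coefficient = 2
x_10 = 2.7500, f(x_10) = 8.500000, coefficient = 2
x_11 = 2.8750, f(x_11) = 8.750000, coefficient = 2
x_12 = 3.0000, f(x_12) = 9.000000, coefficient = 1

I ≈ (0.125000/2) × 180.000000 = 11.250000
Exact value: 11.250000
Error: 0.000000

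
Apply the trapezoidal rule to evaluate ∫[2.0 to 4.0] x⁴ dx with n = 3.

f(x) = x⁴
a = 2.0, b = 4.0, n = 3
h = (b - a)/n = 0.666667

Trapezoidal rule: (h/2)[f(x₀) + 2f(x₁) + 2f(x₂) + ... + f(xₙ)]

x_0 = 2.0000, f(x_0) = 16.000000, coefficient = 1
x_1 = 2.6667, f(x_1) = 50.567901, coefficient = 2
x_2 = 3.3333, f(x_2) = 123.456790, coefficient = 2
x_3 = 4.0000, f(x_3) = 256.000000, coefficient = 1

I ≈ (0.666667/2) × 620.049383 = 206.683128
Exact value: 198.400000
Error: 8.283128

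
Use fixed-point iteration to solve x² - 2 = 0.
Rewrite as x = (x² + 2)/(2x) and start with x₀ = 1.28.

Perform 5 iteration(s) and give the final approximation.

Equation: x² - 2 = 0
Fixed-point form: x = (x² + 2)/(2x)
x₀ = 1.28

x_1 = g(1.280000) = 1.421250
x_2 = g(1.421250) = 1.414231
x_3 = g(1.414231) = 1.414214
x_4 = g(1.414214) = 1.414214
x_5 = g(1.414214) = 1.414214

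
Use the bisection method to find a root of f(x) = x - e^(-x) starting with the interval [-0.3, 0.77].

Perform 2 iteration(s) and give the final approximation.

f(x) = x - e^(-x)
Initial interval: [-0.3, 0.77]

Iteration 1:
  c_1 = (-0.300000 + 0.770000)/2 = 0.235000
  f(c_1) = f(0.235000) = -0.555571
  f(a) × f(c) ≥ 0, new interval: [0.235000, 0.770000]
Iteration 2:
  c_2 = (0.235000 + 0.770000)/2 = 0.502500
  f(c_2) = f(0.502500) = -0.102516
  f(a) × f(c) ≥ 0, new interval: [0.502500, 0.770000]

After 2 iteration(s), the approximation is c_2 = 0.502500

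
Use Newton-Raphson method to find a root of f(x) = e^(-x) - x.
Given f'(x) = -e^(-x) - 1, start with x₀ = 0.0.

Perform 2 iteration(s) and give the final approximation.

f(x) = e^(-x) - x
f'(x) = -e^(-x) - 1
x₀ = 0.0

Newton-Raphson formula: x_{n+1} = x_n - f(x_n)/f'(x_n)

Iteration 1:
  f(0.000000) = 1.000000
  f'(0.000000) = -2.000000
  x_1 = 0.000000 - 1.000000/(-2.000000) = 0.500000
Iteration 2:
  f(0.500000) = 0.106531
  f'(0.500000) = -1.606531
  x_2 = 0.500000 - 0.106531/(-1.606531) = 0.566311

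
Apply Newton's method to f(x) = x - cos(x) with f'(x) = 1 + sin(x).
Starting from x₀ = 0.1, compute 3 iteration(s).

f(x) = x - cos(x)
f'(x) = 1 + sin(x)
x₀ = 0.1

Newton-Raphson formula: x_{n+1} = x_n - f(x_n)/f'(x_n)

Iteration 1:
  f(0.100000) = -0.895004
  f'(0.100000) = 1.099833
  x_1 = 0.100000 - (-0.895004)/1.099833 = 0.913763
Iteration 2:
  f(0.913763) = 0.302993
  f'(0.913763) = 1.791808
  x_2 = 0.913763 - 0.302993/1.791808 = 0.744664
Iteration 3:
  f(0.744664) = 0.009349
  f'(0.744664) = 1.677725
  x_3 = 0.744664 - 0.009349/1.677725 = 0.739092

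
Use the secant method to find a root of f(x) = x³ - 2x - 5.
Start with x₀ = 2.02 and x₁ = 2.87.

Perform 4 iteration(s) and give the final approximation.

f(x) = x³ - 2x - 5
x₀ = 2.02, x₁ = 2.87

Secant formula: x_{n+1} = x_n - f(x_n)(x_n - x_{n-1})/(f(x_n) - f(x_{n-1}))

Iteration 1:
  f(2.020000) = -0.797592
  f(2.870000) = 12.899903
  x_2 = 2.870000 - 12.899903×(2.870000 - 2.020000)/(12.899903 - (-0.797592))
       = 2.069495
Iteration 2:
  f(2.870000) = 12.899903
  f(2.069495) = -0.275740
  x_3 = 2.069495 - (-0.275740)×(2.069495 - 2.870000)/(-0.275740 - 12.899903)
       = 2.086248
Iteration 3:
  f(2.069495) = -0.275740
  f(2.086248) = -0.092249
  x_4 = 2.086248 - (-0.092249)×(2.086248 - 2.069495)/(-0.092249 - (-0.275740))
       = 2.094670
Iteration 4:
  f(2.086248) = -0.092249
  f(2.094670) = 0.001325
  x_5 = 2.094670 - 0.001325×(2.094670 - 2.086248)/(0.001325 - (-0.092249))
       = 2.094551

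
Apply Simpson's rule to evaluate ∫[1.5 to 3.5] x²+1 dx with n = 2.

f(x) = x²+1
a = 1.5, b = 3.5, n = 2
h = (b - a)/n = 1.000000

Simpson's rule: (h/3)[f(x₀) + 4f(x₁) + 2f(x₂) + ... + f(xₙ)]

x_0 = 1.5000, f(x_0) = 3.250000, coefficient = 1
x_1 = 2.5000, f(x_1) = 7.250000, coefficient = 4
x_2 = 3.5000, f(x_2) = 13.250000, coefficient = 1

I ≈ (1.000000/3) × 45.500000 = 15.166667
Exact value: 15.166667
Error: 0.000000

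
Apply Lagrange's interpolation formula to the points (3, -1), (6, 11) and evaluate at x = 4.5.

Lagrange interpolation formula:
P(x) = Σ yᵢ × Lᵢ(x)
where Lᵢ(x) = Π_{j≠i} (x - xⱼ)/(xᵢ - xⱼ)

L_0(4.5) = (4.5 - 6)/(3 - 6) = 0.500000
L_1(4.5) = (4.5 - 3)/(6 - 3) = 0.500000

P(4.5) = (-1)×L_0(4.5) + 11×L_1(4.5)
P(4.5) = 5.000000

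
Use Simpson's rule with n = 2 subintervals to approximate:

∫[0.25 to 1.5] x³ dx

f(x) = x³
a = 0.25, b = 1.5, n = 2
h = (b - a)/n = 0.625000

Simpson's rule: (h/3)[f(x₀) + 4f(x₁) + 2f(x₂) + ... + f(xₙ)]

x_0 = 0.2500, f(x_0) = 0.015625, coefficient = 1
x_1 = 0.8750, f(x_1) = 0.669922, coefficient = 4
x_2 = 1.5000, f(x_2) = 3.375000, coefficient = 1

I ≈ (0.625000/3) × 6.070312 = 1.264648
Exact value: 1.264648
Error: 0.000000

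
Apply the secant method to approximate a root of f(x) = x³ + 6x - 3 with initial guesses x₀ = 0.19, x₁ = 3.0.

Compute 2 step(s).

f(x) = x³ + 6x - 3
x₀ = 0.19, x₁ = 3.0

Secant formula: x_{n+1} = x_n - f(x_n)(x_n - x_{n-1})/(f(x_n) - f(x_{n-1}))

Iteration 1:
  f(0.190000) = -1.853141
  f(3.000000) = 42.000000
  x_2 = 3.000000 - 42.000000×(3.000000 - 0.190000)/(42.000000 - (-1.853141))
       = 0.308745
Iteration 2:
  f(3.000000) = 42.000000
  f(0.308745) = -1.118102
  x_3 = 0.308745 - (-1.118102)×(0.308745 - 3.000000)/(-1.118102 - 42.000000)
       = 0.378532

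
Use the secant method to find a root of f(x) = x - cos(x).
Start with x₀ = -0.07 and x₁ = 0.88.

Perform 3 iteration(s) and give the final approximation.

f(x) = x - cos(x)
x₀ = -0.07, x₁ = 0.88

Secant formula: x_{n+1} = x_n - f(x_n)(x_n - x_{n-1})/(f(x_n) - f(x_{n-1}))

Iteration 1:
  f(-0.070000) = -1.067551
  f(0.880000) = 0.242849
  x_2 = 0.880000 - 0.242849×(0.880000 - (-0.070000))/(0.242849 - (-1.067551))
       = 0.703942
Iteration 2:
  f(0.880000) = 0.242849
  f(0.703942) = -0.058355
  x_3 = 0.703942 - (-0.058355)×(0.703942 - 0.880000)/(-0.058355 - 0.242849)
       = 0.738051
Iteration 3:
  f(0.703942) = -0.058355
  f(0.738051) = -0.001730
  x_4 = 0.738051 - (-0.001730)×(0.738051 - 0.703942)/(-0.001730 - (-0.058355))
       = 0.739093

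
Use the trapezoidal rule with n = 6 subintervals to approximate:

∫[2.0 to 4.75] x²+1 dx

f(x) = x²+1
a = 2.0, b = 4.75, n = 6
h = (b - a)/n = 0.458333

Trapezoidal rule: (h/2)[f(x₀) + 2f(x₁) + 2f(x₂) + ... + f(xₙ)]

x_0 = 2.0000, f(x_0) = 5.000000, coefficient = 1
x_1 = 2.4583, f(x_1) = 7.043403, coefficient = 2
x_2 = 2.9167, f(x_2) = 9.506944, coefficient = 2
x_3 = 3.3750, f(x_3) = 12.390625, coefficient = 2
x_4 = 3.8333, f(x_4) = 15.694444, coefficient = 2
x_5 = 4.2917, f(x_5) = 19.418403, coefficient = 2
x_6 = 4.7500, f(x_6) = 23.562500, coefficient = 1

I ≈ (0.458333/2) × 156.670139 = 35.903573
Exact value: 35.807292
Error: 0.096282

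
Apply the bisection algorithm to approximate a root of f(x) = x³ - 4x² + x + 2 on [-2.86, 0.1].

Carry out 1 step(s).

f(x) = x³ - 4x² + x + 2
Initial interval: [-2.86, 0.1]

Iteration 1:
  c_1 = (-2.860000 + 0.100000)/2 = -1.380000
  f(c_1) = f(-1.380000) = -9.625672
  f(a) × f(c) ≥ 0, new interval: [-1.380000, 0.100000]

After 1 iteration(s), the approximation is c_1 = -1.380000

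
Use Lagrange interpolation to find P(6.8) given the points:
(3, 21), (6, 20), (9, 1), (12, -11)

Lagrange interpolation formula:
P(x) = Σ yᵢ × Lᵢ(x)
where Lᵢ(x) = Π_{j≠i} (x - xⱼ)/(xᵢ - xⱼ)

L_0(6.8) = (6.8 - 6)/(3 - 6) × (6.8 - 9)/(3 - 9) × (6.8 - 12)/(3 - 12) = -0.056494
L_1(6.8) = (6.8 - 3)/(6 - 3) × (6.8 - 9)/(6 - 9) × (6.8 - 12)/(6 - 12) = 0.805037
L_2(6.8) = (6.8 - 3)/(9 - 3) × (6.8 - 6)/(9 - 6) × (6.8 - 12)/(9 - 12) = 0.292741
L_3(6.8) = (6.8 - 3)/(12 - 3) × (6.8 - 6)/(12 - 6) × (6.8 - 9)/(12 - 9) = -0.041284

P(6.8) = 21×L_0(6.8) + 20×L_1(6.8) + 1×L_2(6.8) + (-11)×L_3(6.8)
P(6.8) = 15.661235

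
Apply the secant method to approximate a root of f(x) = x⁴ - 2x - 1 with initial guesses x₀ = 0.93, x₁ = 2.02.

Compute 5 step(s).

f(x) = x⁴ - 2x - 1
x₀ = 0.93, x₁ = 2.02

Secant formula: x_{n+1} = x_n - f(x_n)(x_n - x_{n-1})/(f(x_n) - f(x_{n-1}))

Iteration 1:
  f(0.930000) = -2.111948
  f(2.020000) = 11.609664
  x_2 = 2.020000 - 11.609664×(2.020000 - 0.930000)/(11.609664 - (-2.111948))
       = 1.097766
Iteration 2:
  f(2.020000) = 11.609664
  f(1.097766) = -1.743289
  x_3 = 1.097766 - (-1.743289)×(1.097766 - 2.020000)/(-1.743289 - 11.609664)
       = 1.218168
Iteration 3:
  f(1.097766) = -1.743289
  f(1.218168) = -1.234278
  x_4 = 1.218168 - (-1.234278)×(1.218168 - 1.097766)/(-1.234278 - (-1.743289))
       = 1.510125
Iteration 4:
  f(1.218168) = -1.234278
  f(1.510125) = 1.180327
  x_5 = 1.510125 - 1.180327×(1.510125 - 1.218168)/(1.180327 - (-1.234278))
       = 1.367408
Iteration 5:
  f(1.510125) = 1.180327
  f(1.367408) = -0.238645
  x_6 = 1.367408 - (-0.238645)×(1.367408 - 1.510125)/(-0.238645 - 1.180327)
       = 1.391411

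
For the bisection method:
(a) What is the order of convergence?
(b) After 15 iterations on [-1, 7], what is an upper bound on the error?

(a) Bisection has linear (order 1) convergence; the error is halved each step.

(b) Error bound = (b-a)/2^n = (7 - (-1))/2^{15}
    = 8/2^{15}

(a) 1 (linear); (b) error ≤ 2.44e-04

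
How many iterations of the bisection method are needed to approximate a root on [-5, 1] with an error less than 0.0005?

We need (b-a)/2^n ≤ 0.0005
(1 - (-5))/2^n ≤ 0.0005
6/2^n ≤ 0.0005
2^n ≥ 12000
n ≥ log₂(12000) = 13.55
n ≥ 14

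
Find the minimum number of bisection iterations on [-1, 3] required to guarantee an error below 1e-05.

We need (b-a)/2^n ≤ 1e-05
(3 - (-1))/2^n ≤ 1e-05
4/2^n ≤ 1e-05
2^n ≥ 400000
n ≥ log₂(400000) = 18.61
n ≥ 19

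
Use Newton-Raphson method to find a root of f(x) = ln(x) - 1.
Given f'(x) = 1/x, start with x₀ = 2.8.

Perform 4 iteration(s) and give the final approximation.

f(x) = ln(x) - 1
f'(x) = 1/x
x₀ = 2.8

Newton-Raphson formula: x_{n+1} = x_n - f(x_n)/f'(x_n)

Iteration 1:
  f(2.800000) = 0.029619
  f'(2.800000) = 0.357143
  x_1 = 2.800000 - 0.029619/0.357143 = 2.717066
Iteration 2:
  f(2.717066) = -0.000448
  f'(2.717066) = 0.368044
  x_2 = 2.717066 - (-0.000448)/0.368044 = 2.718282
Iteration 3:
  f(2.718282) = 0.000000
  f'(2.718282) = 0.367879
  x_3 = 2.718282 - 0.000000/0.367879 = 2.718282
Iteration 4:
  f(2.718282) = 0.000000
  f'(2.718282) = 0.367879
  x_4 = 2.718282 - 0.000000/0.367879 = 2.718282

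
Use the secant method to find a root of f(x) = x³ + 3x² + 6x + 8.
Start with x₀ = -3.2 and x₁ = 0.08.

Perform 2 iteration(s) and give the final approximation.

f(x) = x³ + 3x² + 6x + 8
x₀ = -3.2, x₁ = 0.08

Secant formula: x_{n+1} = x_n - f(x_n)(x_n - x_{n-1})/(f(x_n) - f(x_{n-1}))

Iteration 1:
  f(-3.200000) = -13.248000
  f(0.080000) = 8.499712
  x_2 = 0.080000 - 8.499712×(0.080000 - (-3.200000))/(8.499712 - (-13.248000))
       = -1.201931
Iteration 2:
  f(0.080000) = 8.499712
  f(-1.201931) = 3.385975
  x_3 = -1.201931 - 3.385975×(-1.201931 - 0.080000)/(3.385975 - 8.499712)
       = -2.050739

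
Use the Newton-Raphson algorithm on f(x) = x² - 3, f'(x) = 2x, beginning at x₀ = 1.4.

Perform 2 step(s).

f(x) = x² - 3
f'(x) = 2x
x₀ = 1.4

Newton-Raphson formula: x_{n+1} = x_n - f(x_n)/f'(x_n)

Iteration 1:
  f(1.400000) = -1.040000
  f'(1.400000) = 2.800000
  x_1 = 1.400000 - (-1.040000)/2.800000 = 1.771429
Iteration 2:
  f(1.771429) = 0.137959
  f'(1.771429) = 3.542857
  x_2 = 1.771429 - 0.137959/3.542857 = 1.732488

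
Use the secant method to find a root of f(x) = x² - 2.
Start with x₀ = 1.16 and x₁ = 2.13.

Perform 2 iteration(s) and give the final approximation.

f(x) = x² - 2
x₀ = 1.16, x₁ = 2.13

Secant formula: x_{n+1} = x_n - f(x_n)(x_n - x_{n-1})/(f(x_n) - f(x_{n-1}))

Iteration 1:
  f(1.160000) = -0.654400
  f(2.130000) = 2.536900
  x_2 = 2.130000 - 2.536900×(2.130000 - 1.160000)/(2.536900 - (-0.654400))
       = 1.358906
Iteration 2:
  f(2.130000) = 2.536900
  f(1.358906) = -0.153375
  x_3 = 1.358906 - (-0.153375)×(1.358906 - 2.130000)/(-0.153375 - 2.536900)
       = 1.402867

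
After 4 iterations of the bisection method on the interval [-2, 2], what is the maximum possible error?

Bisection error bound: |error| ≤ (b-a)/2^n
|error| ≤ (2 - (-2))/2^4 = 4/2^4
|error| ≤ 0.2500000000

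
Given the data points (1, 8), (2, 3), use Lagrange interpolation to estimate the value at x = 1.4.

Lagrange interpolation formula:
P(x) = Σ yᵢ × Lᵢ(x)
where Lᵢ(x) = Π_{j≠i} (x - xⱼ)/(xᵢ - xⱼ)

L_0(1.4) = (1.4 - 2)/(1 - 2) = 0.600000
L_1(1.4) = (1.4 - 1)/(2 - 1) = 0.400000

P(1.4) = 8×L_0(1.4) + 3×L_1(1.4)
P(1.4) = 6.000000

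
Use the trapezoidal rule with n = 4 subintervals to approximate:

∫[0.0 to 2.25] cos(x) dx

f(x) = cos(x)
a = 0.0, b = 2.25, n = 4
h = (b - a)/n = 0.562500

Trapezoidal rule: (h/2)[f(x₀) + 2f(x₁) + 2f(x₂) + ... + f(xₙ)]

x_0 = 0.0000, f(x_0) = 1.000000, coefficient = 1
x_1 = 0.5625, f(x_1) = 0.845924, coefficient = 2
x_2 = 1.1250, f(x_2) = 0.431177, coefficient = 2
x_3 = 1.6875, f(x_3) = -0.116439, coefficient = 2
x_4 = 2.2500, f(x_4) = -0.628174, coefficient = 1

I ≈ (0.562500/2) × 2.693151 = 0.757449
Exact value: 0.778073
Error: 0.020625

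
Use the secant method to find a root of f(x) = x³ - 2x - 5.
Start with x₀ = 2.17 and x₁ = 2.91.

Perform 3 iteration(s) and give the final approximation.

f(x) = x³ - 2x - 5
x₀ = 2.17, x₁ = 2.91

Secant formula: x_{n+1} = x_n - f(x_n)(x_n - x_{n-1})/(f(x_n) - f(x_{n-1}))

Iteration 1:
  f(2.170000) = 0.878313
  f(2.910000) = 13.822171
  x_2 = 2.910000 - 13.822171×(2.910000 - 2.170000)/(13.822171 - 0.878313)
       = 2.119787
Iteration 2:
  f(2.910000) = 13.822171
  f(2.119787) = 0.285681
  x_3 = 2.119787 - 0.285681×(2.119787 - 2.910000)/(0.285681 - 13.822171)
       = 2.103110
Iteration 3:
  f(2.119787) = 0.285681
  f(2.103110) = 0.095984
  x_4 = 2.103110 - 0.095984×(2.103110 - 2.119787)/(0.095984 - 0.285681)
       = 2.094671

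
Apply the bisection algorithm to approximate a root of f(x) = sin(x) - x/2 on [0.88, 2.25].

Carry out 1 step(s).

f(x) = sin(x) - x/2
Initial interval: [0.88, 2.25]

Iteration 1:
  c_1 = (0.880000 + 2.250000)/2 = 1.565000
  f(c_1) = f(1.565000) = 0.217483
  f(a) × f(c) ≥ 0, new interval: [1.565000, 2.250000]

After 1 iteration(s), the approximation is c_1 = 1.565000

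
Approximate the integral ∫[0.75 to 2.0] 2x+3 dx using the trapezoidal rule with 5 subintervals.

f(x) = 2x+3
a = 0.75, b = 2.0, n = 5
h = (b - a)/n = 0.250000

Trapezoidal rule: (h/2)[f(x₀) + 2f(x₁) + 2f(x₂) + ... + f(xₙ)]

x_0 = 0.7500, f(x_0) = 4.500000, coefficient = 1
x_1 = 1.0000, f(x_1) = 5.000000, coefficient = 2
x_2 = 1.2500, f(x_2) = 5.500000, coefficient = 2
x_3 = 1.5000, f(x_3) = 6.000000, coefficient = 2
x_4 = 1.7500, f(x_4) = 6.500000, coefficient = 2
x_5 = 2.0000, f(x_5) = 7.000000, coefficient = 1

I ≈ (0.250000/2) × 57.500000 = 7.187500
Exact value: 7.187500
Error: 0.000000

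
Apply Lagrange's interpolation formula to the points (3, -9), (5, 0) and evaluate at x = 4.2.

Lagrange interpolation formula:
P(x) = Σ yᵢ × Lᵢ(x)
where Lᵢ(x) = Π_{j≠i} (x - xⱼ)/(xᵢ - xⱼ)

L_0(4.2) = (4.2 - 5)/(3 - 5) = 0.400000
L_1(4.2) = (4.2 - 3)/(5 - 3) = 0.600000

P(4.2) = (-9)×L_0(4.2) + 0×L_1(4.2)
P(4.2) = -3.600000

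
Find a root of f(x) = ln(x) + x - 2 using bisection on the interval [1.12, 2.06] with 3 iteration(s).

f(x) = ln(x) + x - 2
Initial interval: [1.12, 2.06]

Iteration 1:
  c_1 = (1.120000 + 2.060000)/2 = 1.590000
  f(c_1) = f(1.590000) = 0.053734
  f(a) × f(c) < 0, new interval: [1.120000, 1.590000]
Iteration 2:
  c_2 = (1.120000 + 1.590000)/2 = 1.355000
  f(c_2) = f(1.355000) = -0.341199
  f(a) × f(c) ≥ 0, new interval: [1.355000, 1.590000]
Iteration 3:
  c_3 = (1.355000 + 1.590000)/2 = 1.472500
  f(c_3) = f(1.472500) = -0.140538
  f(a) × f(c) ≥ 0, new interval: [1.472500, 1.590000]

After 3 iteration(s), the approximation is c_3 = 1.472500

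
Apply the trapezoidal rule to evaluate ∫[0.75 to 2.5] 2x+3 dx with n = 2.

f(x) = 2x+3
a = 0.75, b = 2.5, n = 2
h = (b - a)/n = 0.875000

Trapezoidal rule: (h/2)[f(x₀) + 2f(x₁) + 2f(x₂) + ... + f(xₙ)]

x_0 = 0.7500, f(x_0) = 4.500000, coefficient = 1
x_1 = 1.6250, f(x_1) = 6.250000, coefficient = 2
x_2 = 2.5000, f(x_2) = 8.000000, coefficient = 1

I ≈ (0.875000/2) × 25.000000 = 10.937500
Exact value: 10.937500
Error: 0.000000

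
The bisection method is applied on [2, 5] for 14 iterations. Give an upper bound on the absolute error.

Bisection error bound: |error| ≤ (b-a)/2^n
|error| ≤ (5 - 2)/2^14 = 3/2^14
|error| ≤ 0.0001831055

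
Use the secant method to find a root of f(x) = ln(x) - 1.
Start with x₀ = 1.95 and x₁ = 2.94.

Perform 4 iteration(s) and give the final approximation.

f(x) = ln(x) - 1
x₀ = 1.95, x₁ = 2.94

Secant formula: x_{n+1} = x_n - f(x_n)(x_n - x_{n-1})/(f(x_n) - f(x_{n-1}))

Iteration 1:
  f(1.950000) = -0.332171
  f(2.940000) = 0.078410
  x_2 = 2.940000 - 0.078410×(2.940000 - 1.950000)/(0.078410 - (-0.332171))
       = 2.750937
Iteration 2:
  f(2.940000) = 0.078410
  f(2.750937) = 0.011942
  x_3 = 2.750937 - 0.011942×(2.750937 - 2.940000)/(0.011942 - 0.078410)
       = 2.716970
Iteration 3:
  f(2.750937) = 0.011942
  f(2.716970) = -0.000483
  x_4 = 2.716970 - (-0.000483)×(2.716970 - 2.750937)/(-0.000483 - 0.011942)
       = 2.718290
Iteration 4:
  f(2.716970) = -0.000483
  f(2.718290) = 0.000003
  x_5 = 2.718290 - 0.000003×(2.718290 - 2.716970)/(0.000003 - (-0.000483))
       = 2.718282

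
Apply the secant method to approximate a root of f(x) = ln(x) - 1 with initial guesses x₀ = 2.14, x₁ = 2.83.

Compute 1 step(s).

f(x) = ln(x) - 1
x₀ = 2.14, x₁ = 2.83

Secant formula: x_{n+1} = x_n - f(x_n)(x_n - x_{n-1})/(f(x_n) - f(x_{n-1}))

Iteration 1:
  f(2.140000) = -0.239194
  f(2.830000) = 0.040277
  x_2 = 2.830000 - 0.040277×(2.830000 - 2.140000)/(0.040277 - (-0.239194))
       = 2.730559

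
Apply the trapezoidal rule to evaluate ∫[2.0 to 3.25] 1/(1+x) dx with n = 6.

f(x) = 1/(1+x)
a = 2.0, b = 3.25, n = 6
h = (b - a)/n = 0.208333

Trapezoidal rule: (h/2)[f(x₀) + 2f(x₁) + 2f(x₂) + ... + f(xₙ)]

x_0 = 2.0000, f(x_0) = 0.333333, coefficient = 1
x_1 = 2.2083, f(x_1) = 0.311688, coefficient = 2
x_2 = 2.4167, f(x_2) = 0.292683, coefficient = 2
x_3 = 2.6250, f(x_3) = 0.275862, coefficient = 2
x_4 = 2.8333, f(x_4) = 0.260870, coefficient = 2
x_5 = 3.0417, f(x_5) = 0.247423, coefficient = 2
x_6 = 3.2500, f(x_6) = 0.235294, coefficient = 1

I ≈ (0.208333/2) × 3.345679 = 0.348508
Exact value: 0.348307
Error: 0.000201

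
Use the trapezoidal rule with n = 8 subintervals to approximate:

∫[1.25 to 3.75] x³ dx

f(x) = x³
a = 1.25, b = 3.75, n = 8
h = (b - a)/n = 0.312500

Trapezoidal rule: (h/2)[f(x₀) + 2f(x₁) + 2f(x₂) + ... + f(xₙ)]

x_0 = 1.2500, f(x_0) = 1.953125, coefficient = 1
x_1 = 1.5625, f(x_1) = 3.814697, coefficient = 2
x_2 = 1.8750, f(x_2) = 6.591797, coefficient = 2
x_3 = 2.1875, f(x_3) = 10.467529, coefficient = 2
x_4 = 2.5000, f(x_4) = 15.625000, coefficient = 2
x_5 = 2.8125, f(x_5) = 22.247314, coefficient = 2
x_6 = 3.1250, f(x_6) = 30.517578, coefficient = 2
x_7 = 3.4375, f(x_7) = 40.618896, coefficient = 2
x_8 = 3.7500, f(x_8) = 52.734375, coefficient = 1

I ≈ (0.312500/2) × 314.453125 = 49.133301
Exact value: 48.828125
Error: 0.305176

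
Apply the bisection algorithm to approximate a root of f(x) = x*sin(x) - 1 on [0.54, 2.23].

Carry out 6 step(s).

f(x) = x*sin(x) - 1
Initial interval: [0.54, 2.23]

Iteration 1:
  c_1 = (0.540000 + 2.230000)/2 = 1.385000
  f(c_1) = f(1.385000) = 0.361163
  f(a) × f(c) < 0, new interval: [0.540000, 1.385000]
Iteration 2:
  c_2 = (0.540000 + 1.385000)/2 = 0.962500
  f(c_2) = f(0.962500) = -0.210151
  f(a) × f(c) ≥ 0, new interval: [0.962500, 1.385000]
Iteration 3:
  c_3 = (0.962500 + 1.385000)/2 = 1.173750
  f(c_3) = f(1.173750) = 0.082441
  f(a) × f(c) < 0, new interval: [0.962500, 1.173750]
Iteration 4:
  c_4 = (0.962500 + 1.173750)/2 = 1.068125
  f(c_4) = f(1.068125) = -0.064003
  f(a) × f(c) ≥ 0, new interval: [1.068125, 1.173750]
Iteration 5:
  c_5 = (1.068125 + 1.173750)/2 = 1.120938
  f(c_5) = f(1.120938) = 0.009414
  f(a) × f(c) < 0, new interval: [1.068125, 1.120938]
Iteration 6:
  c_6 = (1.068125 + 1.120938)/2 = 1.094531
  f(c_6) = f(1.094531) = -0.027275
  f(a) × f(c) ≥ 0, new interval: [1.094531, 1.120938]

After 6 iteration(s), the approximation is c_6 = 1.094531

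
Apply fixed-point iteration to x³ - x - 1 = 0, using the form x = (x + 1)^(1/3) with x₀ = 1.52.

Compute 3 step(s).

Equation: x³ - x - 1 = 0
Fixed-point form: x = (x + 1)^(1/3)
x₀ = 1.52

x_1 = g(1.520000) = 1.360818
x_2 = g(1.360818) = 1.331540
x_3 = g(1.331540) = 1.326013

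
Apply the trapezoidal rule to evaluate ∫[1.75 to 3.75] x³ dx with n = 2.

f(x) = x³
a = 1.75, b = 3.75, n = 2
h = (b - a)/n = 1.000000

Trapezoidal rule: (h/2)[f(x₀) + 2f(x₁) + 2f(x₂) + ... + f(xₙ)]

x_0 = 1.7500, f(x_0) = 5.359375, coefficient = 1
x_1 = 2.7500, f(x_1) = 20.796875, coefficient = 2
x_2 = 3.7500, f(x_2) = 52.734375, coefficient = 1

I ≈ (1.000000/2) × 99.687500 = 49.843750
Exact value: 47.093750
Error: 2.750000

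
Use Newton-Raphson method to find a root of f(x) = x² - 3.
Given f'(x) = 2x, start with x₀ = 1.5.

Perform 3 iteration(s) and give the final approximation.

f(x) = x² - 3
f'(x) = 2x
x₀ = 1.5

Newton-Raphson formula: x_{n+1} = x_n - f(x_n)/f'(x_n)

Iteration 1:
  f(1.500000) = -0.750000
  f'(1.500000) = 3.000000
  x_1 = 1.500000 - (-0.750000)/3.000000 = 1.750000
Iteration 2:
  f(1.750000) = 0.062500
  f'(1.750000) = 3.500000
  x_2 = 1.750000 - 0.062500/3.500000 = 1.732143
Iteration 3:
  f(1.732143) = 0.000319
  f'(1.732143) = 3.464286
  x_3 = 1.732143 - 0.000319/3.464286 = 1.732051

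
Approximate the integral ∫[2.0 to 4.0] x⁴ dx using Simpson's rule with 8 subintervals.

f(x) = x⁴
a = 2.0, b = 4.0, n = 8
h = (b - a)/n = 0.250000

Simpson's rule: (h/3)[f(x₀) + 4f(x₁) + 2f(x₂) + ... + f(xₙ)]

x_0 = 2.0000, f(x_0) = 16.000000, coefficient = 1
x_1 = 2.2500, f(x_1) = 25.628906, coefficient = 4
x_2 = 2.5000, f(x_2) = 39.062500, coefficient = 2
x_3 = 2.7500, f(x_3) = 57.191406, coefficient = 4
x_4 = 3.0000, f(x_4) = 81.000000, coefficient = 2
x_5 = 3.2500, f(x_5) = 111.566406, coefficient = 4
x_6 = 3.5000, f(x_6) = 150.062500, coefficient = 2
x_7 = 3.7500, f(x_7) = 197.753906, coefficient = 4
x_8 = 4.0000, f(x_8) = 256.000000, coefficient = 1

I ≈ (0.250000/3) × 2380.812500 = 198.401042
Exact value: 198.400000
Error: 0.001042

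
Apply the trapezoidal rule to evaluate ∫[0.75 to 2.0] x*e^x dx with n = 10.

f(x) = x*e^x
a = 0.75, b = 2.0, n = 10
h = (b - a)/n = 0.125000

Trapezoidal rule: (h/2)[f(x₀) + 2f(x₁) + 2f(x₂) + ... + f(xₙ)]

x_0 = 0.7500, f(x_0) = 1.587750, coefficient = 1
x_1 = 0.8750, f(x_1) = 2.099016, coefficient = 2
x_2 = 1.0000, f(x_2) = 2.718282, coefficient = 2
x_3 = 1.1250, f(x_3) = 3.465244, coefficient = 2
x_4 = 1.2500, f(x_4) = 4.362929, coefficient = 2
x_5 = 1.3750, f(x_5) = 5.438230, coefficient = 2
x_6 = 1.5000, f(x_6) = 6.722534, coefficient = 2
x_7 = 1.6250, f(x_7) = 8.252431, coefficient = 2
x_8 = 1.7500, f(x_8) = 10.070555, coefficient = 2
x_9 = 1.8750, f(x_9) = 12.226536, coefficient = 2
x_10 = 2.0000, f(x_10) = 14.778112, coefficient = 1

I ≈ (0.125000/2) × 127.077374 = 7.942336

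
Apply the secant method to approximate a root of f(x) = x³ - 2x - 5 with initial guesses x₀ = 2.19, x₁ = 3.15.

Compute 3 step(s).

f(x) = x³ - 2x - 5
x₀ = 2.19, x₁ = 3.15

Secant formula: x_{n+1} = x_n - f(x_n)(x_n - x_{n-1})/(f(x_n) - f(x_{n-1}))

Iteration 1:
  f(2.190000) = 1.123459
  f(3.150000) = 19.955875
  x_2 = 3.150000 - 19.955875×(3.150000 - 2.190000)/(19.955875 - 1.123459)
       = 2.132731
Iteration 2:
  f(3.150000) = 19.955875
  f(2.132731) = 0.435349
  x_3 = 2.132731 - 0.435349×(2.132731 - 3.150000)/(0.435349 - 19.955875)
       = 2.110043
Iteration 3:
  f(2.132731) = 0.435349
  f(2.110043) = 0.174423
  x_4 = 2.110043 - 0.174423×(2.110043 - 2.132731)/(0.174423 - 0.435349)
       = 2.094877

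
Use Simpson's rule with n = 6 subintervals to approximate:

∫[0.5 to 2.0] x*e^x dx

f(x) = x*e^x
a = 0.5, b = 2.0, n = 6
h = (b - a)/n = 0.250000

Simpson's rule: (h/3)[f(x₀) + 4f(x₁) + 2f(x₂) + ... + f(xₙ)]

x_0 = 0.5000, f(x_0) = 0.824361, coefficient = 1
x_1 = 0.7500, f(x_1) = 1.587750, coefficient = 4
x_2 = 1.0000, f(x_2) = 2.718282, coefficient = 2
x_3 = 1.2500, f(x_3) = 4.362929, coefficient = 4
x_4 = 1.5000, f(x_4) = 6.722534, coefficient = 2
x_5 = 1.7500, f(x_5) = 10.070555, coefficient = 4
x_6 = 2.0000, f(x_6) = 14.778112, coefficient = 1

I ≈ (0.250000/3) × 98.569037 = 8.214086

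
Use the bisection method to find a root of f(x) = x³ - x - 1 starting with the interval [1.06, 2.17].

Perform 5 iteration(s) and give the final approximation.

f(x) = x³ - x - 1
Initial interval: [1.06, 2.17]

Iteration 1:
  c_1 = (1.060000 + 2.170000)/2 = 1.615000
  f(c_1) = f(1.615000) = 1.597283
  f(a) × f(c) < 0, new interval: [1.060000, 1.615000]
Iteration 2:
  c_2 = (1.060000 + 1.615000)/2 = 1.337500
  f(c_2) = f(1.337500) = 0.055162
  f(a) × f(c) < 0, new interval: [1.060000, 1.337500]
Iteration 3:
  c_3 = (1.060000 + 1.337500)/2 = 1.198750
  f(c_3) = f(1.198750) = -0.476144
  f(a) × f(c) ≥ 0, new interval: [1.198750, 1.337500]
Iteration 4:
  c_4 = (1.198750 + 1.337500)/2 = 1.268125
  f(c_4) = f(1.268125) = -0.228801
  f(a) × f(c) ≥ 0, new interval: [1.268125, 1.337500]
Iteration 5:
  c_5 = (1.268125 + 1.337500)/2 = 1.302812
  f(c_5) = f(1.302812) = -0.091522
  f(a) × f(c) ≥ 0, new interval: [1.302812, 1.337500]

After 5 iteration(s), the approximation is c_5 = 1.302812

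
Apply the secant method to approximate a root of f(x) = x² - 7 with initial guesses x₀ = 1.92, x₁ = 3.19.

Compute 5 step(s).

f(x) = x² - 7
x₀ = 1.92, x₁ = 3.19

Secant formula: x_{n+1} = x_n - f(x_n)(x_n - x_{n-1})/(f(x_n) - f(x_{n-1}))

Iteration 1:
  f(1.920000) = -3.313600
  f(3.190000) = 3.176100
  x_2 = 3.190000 - 3.176100×(3.190000 - 1.920000)/(3.176100 - (-3.313600))
       = 2.568454
Iteration 2:
  f(3.190000) = 3.176100
  f(2.568454) = -0.403044
  x_3 = 2.568454 - (-0.403044)×(2.568454 - 3.190000)/(-0.403044 - 3.176100)
       = 2.638446
Iteration 3:
  f(2.568454) = -0.403044
  f(2.638446) = -0.038604
  x_4 = 2.638446 - (-0.038604)×(2.638446 - 2.568454)/(-0.038604 - (-0.403044))
       = 2.645860
Iteration 4:
  f(2.638446) = -0.038604
  f(2.645860) = 0.000574
  x_5 = 2.645860 - 0.000574×(2.645860 - 2.638446)/(0.000574 - (-0.038604))
       = 2.645751
Iteration 5:
  f(2.645860) = 0.000574
  f(2.645751) = -0.000001
  x_6 = 2.645751 - (-0.000001)×(2.645751 - 2.645860)/(-0.000001 - 0.000574)
       = 2.645751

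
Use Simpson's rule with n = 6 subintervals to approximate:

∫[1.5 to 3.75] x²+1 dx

f(x) = x²+1
a = 1.5, b = 3.75, n = 6
h = (b - a)/n = 0.375000

Simpson's rule: (h/3)[f(x₀) + 4f(x₁) + 2f(x₂) + ... + f(xₙ)]

x_0 = 1.5000, f(x_0) = 3.250000, coefficient = 1
x_1 = 1.8750, f(x_1) = 4.515625, coefficient = 4
x_2 = 2.2500, f(x_2) = 6.062500, coefficient = 2
x_3 = 2.6250, f(x_3) = 7.890625, coefficient = 4
x_4 = 3.0000, f(x_4) = 10.000000, coefficient = 2
x_5 = 3.3750, f(x_5) = 12.390625, coefficient = 4
x_6 = 3.7500, f(x_6) = 15.062500, coefficient = 1

I ≈ (0.375000/3) × 149.625000 = 18.703125
Exact value: 18.703125
Error: 0.000000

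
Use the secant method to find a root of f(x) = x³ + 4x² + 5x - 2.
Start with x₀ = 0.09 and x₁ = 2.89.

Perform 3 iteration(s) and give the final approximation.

f(x) = x³ + 4x² + 5x - 2
x₀ = 0.09, x₁ = 2.89

Secant formula: x_{n+1} = x_n - f(x_n)(x_n - x_{n-1})/(f(x_n) - f(x_{n-1}))

Iteration 1:
  f(0.090000) = -1.516871
  f(2.890000) = 69.995969
  x_2 = 2.890000 - 69.995969×(2.890000 - 0.090000)/(69.995969 - (-1.516871))
       = 0.149391
Iteration 2:
  f(2.890000) = 69.995969
  f(0.149391) = -1.160439
  x_3 = 0.149391 - (-1.160439)×(0.149391 - 2.890000)/(-1.160439 - 69.995969)
       = 0.194086
Iteration 3:
  f(0.149391) = -1.160439
  f(0.194086) = -0.871582
  x_4 = 0.194086 - (-0.871582)×(0.194086 - 0.149391)/(-0.871582 - (-1.160439))
       = 0.328945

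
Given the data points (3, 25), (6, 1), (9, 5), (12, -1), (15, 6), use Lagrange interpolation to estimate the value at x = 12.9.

Lagrange interpolation formula:
P(x) = Σ yᵢ × Lᵢ(x)
where Lᵢ(x) = Π_{j≠i} (x - xⱼ)/(xᵢ - xⱼ)

L_0(12.9) = (12.9 - 6)/(3 - 6) × (12.9 - 9)/(3 - 9) × (12.9 - 12)/(3 - 12) × (12.9 - 15)/(3 - 15) = -0.026163
L_1(12.9) = (12.9 - 3)/(6 - 3) × (12.9 - 9)/(6 - 9) × (12.9 - 12)/(6 - 12) × (12.9 - 15)/(6 - 15) = 0.150150
L_2(12.9) = (12.9 - 3)/(9 - 3) × (12.9 - 6)/(9 - 6) × (12.9 - 12)/(9 - 12) × (12.9 - 15)/(9 - 15) = -0.398475
L_3(12.9) = (12.9 - 3)/(12 - 3) × (12.9 - 6)/(12 - 6) × (12.9 - 9)/(12 - 9) × (12.9 - 15)/(12 - 15) = 1.151150
L_4(12.9) = (12.9 - 3)/(15 - 3) × (12.9 - 6)/(15 - 6) × (12.9 - 9)/(15 - 9) × (12.9 - 12)/(15 - 12) = 0.123338

P(12.9) = 25×L_0(12.9) + 1×L_1(12.9) + 5×L_2(12.9) + (-1)×L_3(12.9) + 6×L_4(12.9)
P(12.9) = -2.907413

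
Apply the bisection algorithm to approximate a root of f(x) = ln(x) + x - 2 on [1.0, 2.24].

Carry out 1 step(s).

f(x) = ln(x) + x - 2
Initial interval: [1.0, 2.24]

Iteration 1:
  c_1 = (1.000000 + 2.240000)/2 = 1.620000
  f(c_1) = f(1.620000) = 0.102426
  f(a) × f(c) < 0, new interval: [1.000000, 1.620000]

After 1 iteration(s), the approximation is c_1 = 1.620000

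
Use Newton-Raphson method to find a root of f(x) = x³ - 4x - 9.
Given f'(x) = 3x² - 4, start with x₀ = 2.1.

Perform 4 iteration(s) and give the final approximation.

f(x) = x³ - 4x - 9
f'(x) = 3x² - 4
x₀ = 2.1

Newton-Raphson formula: x_{n+1} = x_n - f(x_n)/f'(x_n)

Iteration 1:
  f(2.100000) = -8.139000
  f'(2.100000) = 9.230000
  x_1 = 2.100000 - (-8.139000)/9.230000 = 2.981798
Iteration 2:
  f(2.981798) = 5.584341
  f'(2.981798) = 22.673367
  x_2 = 2.981798 - 5.584341/22.673367 = 2.735503
Iteration 3:
  f(2.735503) = 0.527699
  f'(2.735503) = 18.448935
  x_3 = 2.735503 - 0.527699/18.448935 = 2.706900
Iteration 4:
  f(2.706900) = 0.006691
  f'(2.706900) = 17.981924
  x_4 = 2.706900 - 0.006691/17.981924 = 2.706528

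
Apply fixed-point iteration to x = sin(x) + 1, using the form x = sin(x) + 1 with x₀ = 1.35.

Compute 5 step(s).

Equation: x = sin(x) + 1
Fixed-point form: x = sin(x) + 1
x₀ = 1.35

x_1 = g(1.350000) = 1.975723
x_2 = g(1.975723) = 1.919131
x_3 = g(1.919131) = 1.939942
x_4 = g(1.939942) = 1.932636
x_5 = g(1.932636) = 1.935247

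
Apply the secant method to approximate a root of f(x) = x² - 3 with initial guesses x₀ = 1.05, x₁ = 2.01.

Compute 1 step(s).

f(x) = x² - 3
x₀ = 1.05, x₁ = 2.01

Secant formula: x_{n+1} = x_n - f(x_n)(x_n - x_{n-1})/(f(x_n) - f(x_{n-1}))

Iteration 1:
  f(1.050000) = -1.897500
  f(2.010000) = 1.040100
  x_2 = 2.010000 - 1.040100×(2.010000 - 1.050000)/(1.040100 - (-1.897500))
       = 1.670098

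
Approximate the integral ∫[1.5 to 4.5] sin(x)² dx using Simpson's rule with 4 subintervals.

f(x) = sin(x)²
a = 1.5, b = 4.5, n = 4
h = (b - a)/n = 0.750000

Simpson's rule: (h/3)[f(x₀) + 4f(x₁) + 2f(x₂) + ... + f(xₙ)]

x_0 = 1.5000, f(x_0) = 0.994996, coefficient = 1
x_1 = 2.2500, f(x_1) = 0.605398, coefficient = 4
x_2 = 3.0000, f(x_2) = 0.019915, coefficient = 2
x_3 = 3.7500, f(x_3) = 0.326682, coefficient = 4
x_4 = 4.5000, f(x_4) = 0.955565, coefficient = 1

I ≈ (0.750000/3) × 5.718712 = 1.429678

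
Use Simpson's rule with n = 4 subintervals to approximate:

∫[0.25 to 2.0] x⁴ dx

f(x) = x⁴
a = 0.25, b = 2.0, n = 4
h = (b - a)/n = 0.437500

Simpson's rule: (h/3)[f(x₀) + 4f(x₁) + 2f(x₂) + ... + f(xₙ)]

x_0 = 0.2500, f(x_0) = 0.003906, coefficient = 1
x_1 = 0.6875, f(x_1) = 0.223404, coefficient = 4
x_2 = 1.1250, f(x_2) = 1.601807, coefficient = 2
x_3 = 1.5625, f(x_3) = 5.960464, coefficient = 4
x_4 = 2.0000, f(x_4) = 16.000000, coefficient = 1

I ≈ (0.437500/3) × 43.942993 = 6.408353
Exact value: 6.399805
Error: 0.008548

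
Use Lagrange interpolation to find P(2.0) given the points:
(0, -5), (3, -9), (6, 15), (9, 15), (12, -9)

Lagrange interpolation formula:
P(x) = Σ yᵢ × Lᵢ(x)
where Lᵢ(x) = Π_{j≠i} (x - xⱼ)/(xᵢ - xⱼ)

L_0(2.0) = (2.0 - 3)/(0 - 3) × (2.0 - 6)/(0 - 6) × (2.0 - 9)/(0 - 9) × (2.0 - 12)/(0 - 12) = 0.144033
L_1(2.0) = (2.0 - 0)/(3 - 0) × (2.0 - 6)/(3 - 6) × (2.0 - 9)/(3 - 9) × (2.0 - 12)/(3 - 12) = 1.152263
L_2(2.0) = (2.0 - 0)/(6 - 0) × (2.0 - 3)/(6 - 3) × (2.0 - 9)/(6 - 9) × (2.0 - 12)/(6 - 12) = -0.432099
L_3(2.0) = (2.0 - 0)/(9 - 0) × (2.0 - 3)/(9 - 3) × (2.0 - 6)/(9 - 6) × (2.0 - 12)/(9 - 12) = 0.164609
L_4(2.0) = (2.0 - 0)/(12 - 0) × (2.0 - 3)/(12 - 3) × (2.0 - 6)/(12 - 6) × (2.0 - 9)/(12 - 9) = -0.028807

P(2.0) = (-5)×L_0(2.0) + (-9)×L_1(2.0) + 15×L_2(2.0) + 15×L_3(2.0) + (-9)×L_4(2.0)
P(2.0) = -14.843621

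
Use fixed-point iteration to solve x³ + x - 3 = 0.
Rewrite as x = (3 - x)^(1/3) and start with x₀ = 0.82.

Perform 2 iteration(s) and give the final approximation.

Equation: x³ + x - 3 = 0
Fixed-point form: x = (3 - x)^(1/3)
x₀ = 0.82

x_1 = g(0.820000) = 1.296638
x_2 = g(1.296638) = 1.194269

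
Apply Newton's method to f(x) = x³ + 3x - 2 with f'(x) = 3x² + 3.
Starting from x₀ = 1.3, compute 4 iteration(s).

f(x) = x³ + 3x - 2
f'(x) = 3x² + 3
x₀ = 1.3

Newton-Raphson formula: x_{n+1} = x_n - f(x_n)/f'(x_n)

Iteration 1:
  f(1.300000) = 4.097000
  f'(1.300000) = 8.070000
  x_1 = 1.300000 - 4.097000/8.070000 = 0.792317
Iteration 2:
  f(0.792317) = 0.874342
  f'(0.792317) = 4.883300
  x_2 = 0.792317 - 0.874342/4.883300 = 0.613270
Iteration 3:
  f(0.613270) = 0.070460
  f'(0.613270) = 4.128300
  x_3 = 0.613270 - 0.070460/4.128300 = 0.596202
Iteration 4:
  f(0.596202) = 0.000531
  f'(0.596202) = 4.066371
  x_4 = 0.596202 - 0.000531/4.066371 = 0.596072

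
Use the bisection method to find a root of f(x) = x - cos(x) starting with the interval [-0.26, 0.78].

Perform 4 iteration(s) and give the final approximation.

f(x) = x - cos(x)
Initial interval: [-0.26, 0.78]

Iteration 1:
  c_1 = (-0.260000 + 0.780000)/2 = 0.260000
  f(c_1) = f(0.260000) = -0.706390
  f(a) × f(c) ≥ 0, new interval: [0.260000, 0.780000]
Iteration 2:
  c_2 = (0.260000 + 0.780000)/2 = 0.520000
  f(c_2) = f(0.520000) = -0.347819
  f(a) × f(c) ≥ 0, new interval: [0.520000, 0.780000]
Iteration 3:
  c_3 = (0.520000 + 0.780000)/2 = 0.650000
  f(c_3) = f(0.650000) = -0.146084
  f(a) × f(c) ≥ 0, new interval: [0.650000, 0.780000]
Iteration 4:
  c_4 = (0.650000 + 0.780000)/2 = 0.715000
  f(c_4) = f(0.715000) = -0.040093
  f(a) × f(c) ≥ 0, new interval: [0.715000, 0.780000]

After 4 iteration(s), the approximation is c_4 = 0.715000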